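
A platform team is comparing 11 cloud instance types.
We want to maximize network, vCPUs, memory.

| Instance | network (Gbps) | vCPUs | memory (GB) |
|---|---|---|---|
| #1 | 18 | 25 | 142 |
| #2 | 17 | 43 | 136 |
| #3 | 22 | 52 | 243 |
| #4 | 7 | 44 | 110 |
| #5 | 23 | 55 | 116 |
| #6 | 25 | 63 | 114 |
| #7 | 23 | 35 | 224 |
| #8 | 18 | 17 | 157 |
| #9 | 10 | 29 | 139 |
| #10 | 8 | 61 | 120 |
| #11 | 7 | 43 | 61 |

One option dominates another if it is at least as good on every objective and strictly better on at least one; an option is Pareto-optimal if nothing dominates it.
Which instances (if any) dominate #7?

none

#1: worse on network (18 vs 23).
#2: worse on network (17 vs 23).
#3: worse on network (22 vs 23).
#4: worse on network (7 vs 23).
#5: worse on memory (116 vs 224).
#6: worse on memory (114 vs 224).
#8: worse on network (18 vs 23).
#9: worse on network (10 vs 23).
#10: worse on network (8 vs 23).
#11: worse on network (7 vs 23).
No option dominates #7.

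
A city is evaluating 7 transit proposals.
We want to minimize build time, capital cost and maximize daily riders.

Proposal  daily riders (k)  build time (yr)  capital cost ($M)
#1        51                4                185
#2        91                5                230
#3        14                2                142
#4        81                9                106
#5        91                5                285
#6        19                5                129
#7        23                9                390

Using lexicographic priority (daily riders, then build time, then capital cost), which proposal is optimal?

First maximize daily riders: best is 91, kept {#2, #5}.
Then minimize build time: best is 5, kept {#2, #5}.
Then minimize capital cost: best is 230, kept {#2}.

#2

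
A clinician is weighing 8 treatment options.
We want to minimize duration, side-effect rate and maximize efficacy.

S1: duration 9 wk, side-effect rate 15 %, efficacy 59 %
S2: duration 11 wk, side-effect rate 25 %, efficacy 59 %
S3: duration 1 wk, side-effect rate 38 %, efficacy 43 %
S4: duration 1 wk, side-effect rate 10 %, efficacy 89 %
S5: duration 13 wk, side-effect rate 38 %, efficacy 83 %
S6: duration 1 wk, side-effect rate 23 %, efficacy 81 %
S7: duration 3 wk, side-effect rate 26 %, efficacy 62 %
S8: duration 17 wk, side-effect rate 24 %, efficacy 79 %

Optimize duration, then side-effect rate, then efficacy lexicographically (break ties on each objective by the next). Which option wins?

S4

First minimize duration: best is 1, kept {S3, S4, S6}.
Then minimize side-effect rate: best is 10, kept {S4}.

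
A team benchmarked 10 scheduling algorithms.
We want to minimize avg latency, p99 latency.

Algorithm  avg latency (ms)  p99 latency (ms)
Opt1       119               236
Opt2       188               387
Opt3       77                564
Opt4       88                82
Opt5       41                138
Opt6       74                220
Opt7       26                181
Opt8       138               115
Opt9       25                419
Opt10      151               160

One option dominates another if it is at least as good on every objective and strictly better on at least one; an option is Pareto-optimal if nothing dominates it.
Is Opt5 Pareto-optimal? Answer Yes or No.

Yes

Opt1: worse on avg latency (119 vs 41).
Opt2: worse on avg latency (188 vs 41).
Opt3: worse on avg latency (77 vs 41).
Opt4: worse on avg latency (88 vs 41).
Opt6: worse on avg latency (74 vs 41).
Opt7: worse on p99 latency (181 vs 138).
Opt8: worse on avg latency (138 vs 41).
Opt9: worse on p99 latency (419 vs 138).
Opt10: worse on avg latency (151 vs 41).
No option is at least as good as Opt5 on every objective and strictly better on one.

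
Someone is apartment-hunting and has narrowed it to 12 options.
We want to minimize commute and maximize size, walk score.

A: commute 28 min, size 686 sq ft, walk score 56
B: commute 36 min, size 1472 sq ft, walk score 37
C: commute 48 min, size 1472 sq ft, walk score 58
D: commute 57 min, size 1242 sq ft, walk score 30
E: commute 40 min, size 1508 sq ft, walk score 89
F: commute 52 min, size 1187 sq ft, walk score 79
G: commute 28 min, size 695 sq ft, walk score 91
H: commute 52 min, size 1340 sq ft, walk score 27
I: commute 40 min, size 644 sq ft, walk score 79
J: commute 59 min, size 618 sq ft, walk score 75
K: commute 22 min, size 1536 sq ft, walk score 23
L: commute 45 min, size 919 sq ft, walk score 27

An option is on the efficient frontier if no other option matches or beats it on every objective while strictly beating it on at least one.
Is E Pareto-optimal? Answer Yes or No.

A: worse on size (686 vs 1508).
B: worse on size (1472 vs 1508).
C: worse on commute (48 vs 40).
D: worse on commute (57 vs 40).
F: worse on commute (52 vs 40).
G: worse on size (695 vs 1508).
H: worse on commute (52 vs 40).
I: worse on size (644 vs 1508).
J: worse on commute (59 vs 40).
K: worse on walk score (23 vs 89).
L: worse on commute (45 vs 40).
No option is at least as good as E on every objective and strictly better on one.

Yes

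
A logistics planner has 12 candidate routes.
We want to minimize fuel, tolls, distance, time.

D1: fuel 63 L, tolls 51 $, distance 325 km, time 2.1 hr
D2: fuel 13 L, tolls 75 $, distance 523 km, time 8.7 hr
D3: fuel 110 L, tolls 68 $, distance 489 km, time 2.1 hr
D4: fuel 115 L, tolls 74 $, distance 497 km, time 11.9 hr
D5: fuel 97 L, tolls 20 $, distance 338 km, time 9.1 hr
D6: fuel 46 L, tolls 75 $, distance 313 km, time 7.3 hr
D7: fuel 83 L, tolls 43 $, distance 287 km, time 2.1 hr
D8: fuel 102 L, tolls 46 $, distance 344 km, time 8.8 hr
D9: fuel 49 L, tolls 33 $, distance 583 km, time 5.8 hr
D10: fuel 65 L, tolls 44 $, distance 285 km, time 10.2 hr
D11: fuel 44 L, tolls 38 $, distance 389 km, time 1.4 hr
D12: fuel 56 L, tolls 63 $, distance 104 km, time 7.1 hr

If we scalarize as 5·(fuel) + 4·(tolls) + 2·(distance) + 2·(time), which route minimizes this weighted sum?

D1: 5·63 + 4·51 + 2·325 + 2·2.1 = 1173.2
D2: 5·13 + 4·75 + 2·523 + 2·8.7 = 1428.4
D3: 5·110 + 4·68 + 2·489 + 2·2.1 = 1804.2
D4: 5·115 + 4·74 + 2·497 + 2·11.9 = 1888.8
D5: 5·97 + 4·20 + 2·338 + 2·9.1 = 1259.2
D6: 5·46 + 4·75 + 2·313 + 2·7.3 = 1170.6
D7: 5·83 + 4·43 + 2·287 + 2·2.1 = 1165.2
D8: 5·102 + 4·46 + 2·344 + 2·8.8 = 1399.6
D9: 5·49 + 4·33 + 2·583 + 2·5.8 = 1554.6
D10: 5·65 + 4·44 + 2·285 + 2·10.2 = 1091.4
D11: 5·44 + 4·38 + 2·389 + 2·1.4 = 1152.8
D12: 5·56 + 4·63 + 2·104 + 2·7.1 = 754.2
Lowest: D12 at 754.2.

D12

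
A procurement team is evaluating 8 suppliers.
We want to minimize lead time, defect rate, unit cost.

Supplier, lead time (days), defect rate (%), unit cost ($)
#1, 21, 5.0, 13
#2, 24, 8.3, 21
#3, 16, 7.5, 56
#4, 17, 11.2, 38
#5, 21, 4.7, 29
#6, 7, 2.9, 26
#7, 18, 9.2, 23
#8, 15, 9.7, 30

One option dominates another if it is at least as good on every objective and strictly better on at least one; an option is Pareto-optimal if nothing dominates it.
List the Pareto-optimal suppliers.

#1: not dominated (best unit cost).
#2: dominated by #1 (lead time 21≤24, defect rate 5.0≤8.3, unit cost 13≤21).
#3: dominated by #6 (lead time 7≤16, defect rate 2.9≤7.5, unit cost 26≤56).
#4: dominated by #6 (lead time 7≤17, defect rate 2.9≤11.2, unit cost 26≤38).
#5: dominated by #6 (lead time 7≤21, defect rate 2.9≤4.7, unit cost 26≤29).
#6: not dominated (best lead time).
#7: not dominated.
#8: dominated by #6 (lead time 7≤15, defect rate 2.9≤9.7, unit cost 26≤30).

#1, #6, #7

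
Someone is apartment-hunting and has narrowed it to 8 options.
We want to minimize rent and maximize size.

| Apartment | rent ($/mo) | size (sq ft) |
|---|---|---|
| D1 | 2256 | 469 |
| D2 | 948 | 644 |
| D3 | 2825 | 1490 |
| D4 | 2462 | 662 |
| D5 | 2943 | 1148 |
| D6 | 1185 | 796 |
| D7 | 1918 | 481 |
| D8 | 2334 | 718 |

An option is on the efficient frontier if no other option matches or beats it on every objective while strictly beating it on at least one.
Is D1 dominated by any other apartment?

D2 vs D1: rent 948≤2256, size 644≥469 — D2 is at least as good on every objective and strictly better on at least one, so D2 dominates D1.

Yes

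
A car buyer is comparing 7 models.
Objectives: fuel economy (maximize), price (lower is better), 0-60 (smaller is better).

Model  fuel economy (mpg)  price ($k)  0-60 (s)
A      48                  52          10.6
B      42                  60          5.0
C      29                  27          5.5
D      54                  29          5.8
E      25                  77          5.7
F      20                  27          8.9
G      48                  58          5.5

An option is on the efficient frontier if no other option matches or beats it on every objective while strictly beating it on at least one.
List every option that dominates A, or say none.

D: fuel economy 54≥48, price 29≤52, 0-60 5.8≤10.6 — dominates A.
Others (B, C, E, F, G) are each worse than A on at least one objective.

D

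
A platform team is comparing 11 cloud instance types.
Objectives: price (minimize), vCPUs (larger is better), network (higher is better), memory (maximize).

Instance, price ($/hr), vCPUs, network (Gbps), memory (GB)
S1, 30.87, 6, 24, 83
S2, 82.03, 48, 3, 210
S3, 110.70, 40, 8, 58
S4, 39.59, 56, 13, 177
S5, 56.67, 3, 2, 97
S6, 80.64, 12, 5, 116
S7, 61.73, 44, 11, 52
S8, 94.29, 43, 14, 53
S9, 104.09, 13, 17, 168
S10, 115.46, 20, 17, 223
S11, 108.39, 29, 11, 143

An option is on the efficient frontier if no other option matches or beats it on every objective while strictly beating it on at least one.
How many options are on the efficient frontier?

6

S1: not dominated (best price).
S2: not dominated.
S3: dominated by S4 (price 39.59≤110.70, vCPUs 56≥40, network 13≥8, memory 177≥58).
S4: not dominated (best vCPUs).
S5: dominated by S4 (price 39.59≤56.67, vCPUs 56≥3, network 13≥2, memory 177≥97).
S6: dominated by S4 (price 39.59≤80.64, vCPUs 56≥12, network 13≥5, memory 177≥116).
S7: dominated by S4 (price 39.59≤61.73, vCPUs 56≥44, network 13≥11, memory 177≥52).
S8: not dominated.
S9: not dominated.
S10: not dominated (best memory).
S11: dominated by S4 (price 39.59≤108.39, vCPUs 56≥29, network 13≥11, memory 177≥143).
Pareto-optimal: S1, S2, S4, S8, S9, S10 → 6.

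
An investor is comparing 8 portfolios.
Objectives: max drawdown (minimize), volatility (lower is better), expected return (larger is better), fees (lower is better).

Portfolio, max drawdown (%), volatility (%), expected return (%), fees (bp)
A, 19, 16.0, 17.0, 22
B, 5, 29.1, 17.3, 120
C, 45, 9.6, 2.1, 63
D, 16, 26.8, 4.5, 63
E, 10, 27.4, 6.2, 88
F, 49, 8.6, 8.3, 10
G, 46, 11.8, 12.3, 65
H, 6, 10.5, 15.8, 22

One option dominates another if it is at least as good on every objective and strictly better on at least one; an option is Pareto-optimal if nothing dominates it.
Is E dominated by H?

H vs E: max drawdown 6≤10, volatility 10.5≤27.4, expected return 15.8≥6.2, fees 22≤88 — H is at least as good on every objective with at least one strict improvement.

Yes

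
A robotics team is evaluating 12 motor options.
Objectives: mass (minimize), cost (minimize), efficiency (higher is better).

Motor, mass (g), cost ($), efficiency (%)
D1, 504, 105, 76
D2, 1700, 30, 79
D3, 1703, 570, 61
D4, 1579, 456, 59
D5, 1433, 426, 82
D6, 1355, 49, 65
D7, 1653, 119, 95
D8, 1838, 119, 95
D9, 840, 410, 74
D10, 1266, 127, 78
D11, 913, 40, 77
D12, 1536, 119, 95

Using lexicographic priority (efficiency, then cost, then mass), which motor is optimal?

D12

First maximize efficiency: best is 95, kept {D7, D8, D12}.
Then minimize cost: best is 119, kept {D7, D8, D12}.
Then minimize mass: best is 1536, kept {D12}.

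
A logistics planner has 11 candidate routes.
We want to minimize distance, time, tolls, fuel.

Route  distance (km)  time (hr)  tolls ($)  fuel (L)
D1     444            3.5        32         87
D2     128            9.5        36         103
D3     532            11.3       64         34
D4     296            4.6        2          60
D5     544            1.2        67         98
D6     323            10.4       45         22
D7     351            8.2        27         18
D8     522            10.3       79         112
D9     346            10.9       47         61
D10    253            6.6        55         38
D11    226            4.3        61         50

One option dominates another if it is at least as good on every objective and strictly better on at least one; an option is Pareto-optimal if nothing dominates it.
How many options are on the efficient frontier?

8

D1: not dominated.
D2: not dominated (best distance).
D3: dominated by D6 (distance 323≤532, time 10.4≤11.3, tolls 45≤64, fuel 22≤34).
D4: not dominated (best tolls).
D5: not dominated (best time).
D6: not dominated.
D7: not dominated (best fuel).
D8: dominated by D1 (distance 444≤522, time 3.5≤10.3, tolls 32≤79, fuel 87≤112).
D9: dominated by D4 (distance 296≤346, time 4.6≤10.9, tolls 2≤47, fuel 60≤61).
D10: not dominated.
D11: not dominated.
Pareto-optimal: D1, D2, D4, D5, D6, D7, D10, D11 → 8.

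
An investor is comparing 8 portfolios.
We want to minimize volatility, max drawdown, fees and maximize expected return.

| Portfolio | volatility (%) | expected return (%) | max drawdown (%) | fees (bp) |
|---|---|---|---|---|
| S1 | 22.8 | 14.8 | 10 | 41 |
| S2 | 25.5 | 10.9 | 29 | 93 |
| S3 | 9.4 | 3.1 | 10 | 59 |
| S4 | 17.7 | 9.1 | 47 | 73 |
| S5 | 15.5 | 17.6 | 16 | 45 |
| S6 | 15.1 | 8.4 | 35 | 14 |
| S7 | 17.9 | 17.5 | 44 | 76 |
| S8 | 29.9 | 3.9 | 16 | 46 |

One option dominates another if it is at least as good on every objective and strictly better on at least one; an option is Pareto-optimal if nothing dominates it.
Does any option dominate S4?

S5 vs S4: volatility 15.5≤17.7, expected return 17.6≥9.1, max drawdown 16≤47, fees 45≤73 — S5 is at least as good on every objective and strictly better on at least one, so S5 dominates S4.

Yes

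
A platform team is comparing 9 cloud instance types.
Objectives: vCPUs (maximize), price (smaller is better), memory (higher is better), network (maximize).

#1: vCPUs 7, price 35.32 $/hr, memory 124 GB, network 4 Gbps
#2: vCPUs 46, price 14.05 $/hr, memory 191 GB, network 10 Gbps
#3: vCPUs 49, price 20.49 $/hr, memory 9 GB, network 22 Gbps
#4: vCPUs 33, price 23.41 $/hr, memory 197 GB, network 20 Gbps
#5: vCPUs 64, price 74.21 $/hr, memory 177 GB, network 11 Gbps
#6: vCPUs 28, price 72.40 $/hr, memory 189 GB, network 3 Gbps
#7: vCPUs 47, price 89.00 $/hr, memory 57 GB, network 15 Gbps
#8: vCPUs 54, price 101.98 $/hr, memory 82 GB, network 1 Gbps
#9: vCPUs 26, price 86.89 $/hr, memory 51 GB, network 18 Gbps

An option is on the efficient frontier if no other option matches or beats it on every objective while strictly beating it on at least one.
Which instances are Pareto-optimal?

#2, #3, #4, #5, #7

#1: dominated by #2 (vCPUs 46≥7, price 14.05≤35.32, memory 191≥124, network 10≥4).
#2: not dominated (best price).
#3: not dominated (best network).
#4: not dominated (best memory).
#5: not dominated (best vCPUs).
#6: dominated by #2 (vCPUs 46≥28, price 14.05≤72.40, memory 191≥189, network 10≥3).
#7: not dominated.
#8: dominated by #5 (vCPUs 64≥54, price 74.21≤101.98, memory 177≥82, network 11≥1).
#9: dominated by #4 (vCPUs 33≥26, price 23.41≤86.89, memory 197≥51, network 20≥18).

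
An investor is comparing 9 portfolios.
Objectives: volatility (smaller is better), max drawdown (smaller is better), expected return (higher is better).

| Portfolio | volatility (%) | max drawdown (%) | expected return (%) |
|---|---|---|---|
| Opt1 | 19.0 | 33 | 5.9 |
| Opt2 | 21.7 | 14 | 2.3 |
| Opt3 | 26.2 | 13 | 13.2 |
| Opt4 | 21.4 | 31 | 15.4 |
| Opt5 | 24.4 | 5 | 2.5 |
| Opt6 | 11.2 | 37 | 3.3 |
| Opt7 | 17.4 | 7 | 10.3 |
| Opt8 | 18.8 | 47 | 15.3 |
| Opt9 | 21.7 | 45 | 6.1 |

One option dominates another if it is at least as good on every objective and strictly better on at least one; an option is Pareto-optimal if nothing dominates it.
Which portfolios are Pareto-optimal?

Opt1: dominated by Opt7 (volatility 17.4≤19.0, max drawdown 7≤33, expected return 10.3≥5.9).
Opt2: dominated by Opt7 (volatility 17.4≤21.7, max drawdown 7≤14, expected return 10.3≥2.3).
Opt3: not dominated.
Opt4: not dominated (best expected return).
Opt5: not dominated (best max drawdown).
Opt6: not dominated (best volatility).
Opt7: not dominated.
Opt8: not dominated.
Opt9: dominated by Opt4 (volatility 21.4≤21.7, max drawdown 31≤45, expected return 15.4≥6.1).

Opt3, Opt4, Opt5, Opt6, Opt7, Opt8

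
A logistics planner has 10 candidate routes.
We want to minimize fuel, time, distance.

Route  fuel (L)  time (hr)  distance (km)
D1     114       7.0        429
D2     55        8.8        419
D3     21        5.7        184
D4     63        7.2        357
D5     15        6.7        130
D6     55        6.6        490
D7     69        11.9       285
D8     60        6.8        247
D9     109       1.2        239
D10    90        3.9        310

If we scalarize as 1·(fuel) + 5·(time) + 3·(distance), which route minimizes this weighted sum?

D1: 1·114 + 5·7.0 + 3·429 = 1436.0
D2: 1·55 + 5·8.8 + 3·419 = 1356.0
D3: 1·21 + 5·5.7 + 3·184 = 601.5
D4: 1·63 + 5·7.2 + 3·357 = 1170.0
D5: 1·15 + 5·6.7 + 3·130 = 438.5
D6: 1·55 + 5·6.6 + 3·490 = 1558.0
D7: 1·69 + 5·11.9 + 3·285 = 983.5
D8: 1·60 + 5·6.8 + 3·247 = 835.0
D9: 1·109 + 5·1.2 + 3·239 = 832.0
D10: 1·90 + 5·3.9 + 3·310 = 1039.5
Lowest: D5 at 438.5.

D5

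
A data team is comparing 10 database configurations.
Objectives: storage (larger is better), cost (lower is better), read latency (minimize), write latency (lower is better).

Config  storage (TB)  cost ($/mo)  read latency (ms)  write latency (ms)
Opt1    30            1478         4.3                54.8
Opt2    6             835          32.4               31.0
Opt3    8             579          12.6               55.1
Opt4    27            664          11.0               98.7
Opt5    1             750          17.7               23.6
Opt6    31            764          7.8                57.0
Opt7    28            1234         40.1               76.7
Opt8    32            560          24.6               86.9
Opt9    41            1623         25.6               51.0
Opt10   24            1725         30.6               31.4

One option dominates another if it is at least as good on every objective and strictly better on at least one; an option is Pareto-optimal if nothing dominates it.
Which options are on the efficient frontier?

Opt1: not dominated (best read latency).
Opt2: not dominated.
Opt3: not dominated.
Opt4: not dominated.
Opt5: not dominated (best write latency).
Opt6: not dominated.
Opt7: dominated by Opt6 (storage 31≥28, cost 764≤1234, read latency 7.8≤40.1, write latency 57.0≤76.7).
Opt8: not dominated (best cost).
Opt9: not dominated (best storage).
Opt10: not dominated.

Opt1, Opt2, Opt3, Opt4, Opt5, Opt6, Opt8, Opt9, Opt10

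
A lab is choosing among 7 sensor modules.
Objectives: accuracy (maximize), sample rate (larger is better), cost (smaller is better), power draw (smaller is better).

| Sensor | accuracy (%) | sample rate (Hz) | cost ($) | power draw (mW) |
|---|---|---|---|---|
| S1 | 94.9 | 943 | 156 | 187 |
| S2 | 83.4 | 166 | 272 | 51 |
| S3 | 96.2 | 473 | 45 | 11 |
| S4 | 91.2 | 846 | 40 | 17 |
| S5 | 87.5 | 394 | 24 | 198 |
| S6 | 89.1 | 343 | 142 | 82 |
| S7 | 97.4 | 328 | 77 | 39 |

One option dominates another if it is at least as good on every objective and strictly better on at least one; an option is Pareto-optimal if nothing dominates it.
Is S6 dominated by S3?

Yes

S3 vs S6: accuracy 96.2≥89.1, sample rate 473≥343, cost 45≤142, power draw 11≤82 — S3 is at least as good on every objective with at least one strict improvement.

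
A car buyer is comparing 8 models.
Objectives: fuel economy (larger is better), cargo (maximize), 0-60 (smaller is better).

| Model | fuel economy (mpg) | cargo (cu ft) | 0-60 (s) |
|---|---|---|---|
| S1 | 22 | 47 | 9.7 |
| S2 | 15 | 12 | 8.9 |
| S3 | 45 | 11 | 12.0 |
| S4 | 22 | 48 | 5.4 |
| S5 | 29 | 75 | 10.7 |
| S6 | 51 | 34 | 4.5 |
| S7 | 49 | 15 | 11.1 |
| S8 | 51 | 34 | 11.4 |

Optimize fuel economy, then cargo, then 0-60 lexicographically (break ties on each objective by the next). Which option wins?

First maximize fuel economy: best is 51, kept {S6, S8}.
Then maximize cargo: best is 34, kept {S6, S8}.
Then minimize 0-60: best is 4.5, kept {S6}.

S6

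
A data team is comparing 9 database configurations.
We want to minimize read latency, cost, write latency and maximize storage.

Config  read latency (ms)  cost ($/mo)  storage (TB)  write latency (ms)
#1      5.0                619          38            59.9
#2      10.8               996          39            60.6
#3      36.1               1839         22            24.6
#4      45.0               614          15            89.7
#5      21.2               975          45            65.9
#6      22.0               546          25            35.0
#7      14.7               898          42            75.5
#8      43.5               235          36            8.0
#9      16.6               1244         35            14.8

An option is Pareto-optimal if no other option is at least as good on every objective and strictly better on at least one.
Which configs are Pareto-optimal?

#1, #2, #5, #6, #7, #8, #9

#1: not dominated (best read latency).
#2: not dominated.
#3: dominated by #9 (read latency 16.6≤36.1, cost 1244≤1839, storage 35≥22, write latency 14.8≤24.6).
#4: dominated by #6 (read latency 22.0≤45.0, cost 546≤614, storage 25≥15, write latency 35.0≤89.7).
#5: not dominated (best storage).
#6: not dominated.
#7: not dominated.
#8: not dominated (best cost).
#9: not dominated.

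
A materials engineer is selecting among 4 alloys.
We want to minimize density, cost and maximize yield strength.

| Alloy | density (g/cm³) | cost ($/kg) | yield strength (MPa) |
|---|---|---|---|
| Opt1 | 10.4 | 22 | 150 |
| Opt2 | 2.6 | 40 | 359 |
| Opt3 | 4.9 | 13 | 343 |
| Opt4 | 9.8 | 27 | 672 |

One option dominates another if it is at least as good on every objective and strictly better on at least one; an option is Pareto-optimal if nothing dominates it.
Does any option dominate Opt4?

No

Opt1: worse on density (10.4 vs 9.8).
Opt2: worse on cost (40 vs 27).
Opt3: worse on yield strength (343 vs 672).
No option is at least as good as Opt4 on every objective and strictly better on one.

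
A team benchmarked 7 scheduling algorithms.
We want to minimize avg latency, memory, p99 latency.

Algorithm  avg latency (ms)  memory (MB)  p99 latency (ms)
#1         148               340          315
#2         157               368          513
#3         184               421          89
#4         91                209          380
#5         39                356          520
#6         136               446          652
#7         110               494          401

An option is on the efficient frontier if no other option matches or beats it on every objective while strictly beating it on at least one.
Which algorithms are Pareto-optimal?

#1: not dominated.
#2: dominated by #1 (avg latency 148≤157, memory 340≤368, p99 latency 315≤513).
#3: not dominated (best p99 latency).
#4: not dominated (best memory).
#5: not dominated (best avg latency).
#6: dominated by #4 (avg latency 91≤136, memory 209≤446, p99 latency 380≤652).
#7: dominated by #4 (avg latency 91≤110, memory 209≤494, p99 latency 380≤401).

#1, #3, #4, #5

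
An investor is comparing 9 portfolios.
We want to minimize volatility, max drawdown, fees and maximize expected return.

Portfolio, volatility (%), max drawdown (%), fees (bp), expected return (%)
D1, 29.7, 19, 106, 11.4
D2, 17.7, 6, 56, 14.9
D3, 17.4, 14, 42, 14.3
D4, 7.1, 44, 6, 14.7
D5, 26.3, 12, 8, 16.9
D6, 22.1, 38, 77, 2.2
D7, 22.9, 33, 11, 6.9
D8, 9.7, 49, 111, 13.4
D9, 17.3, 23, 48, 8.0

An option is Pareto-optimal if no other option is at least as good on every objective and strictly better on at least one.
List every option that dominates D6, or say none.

D2, D3, D9

D2: volatility 17.7≤22.1, max drawdown 6≤38, fees 56≤77, expected return 14.9≥2.2 — dominates D6.
D3: volatility 17.4≤22.1, max drawdown 14≤38, fees 42≤77, expected return 14.3≥2.2 — dominates D6.
D9: volatility 17.3≤22.1, max drawdown 23≤38, fees 48≤77, expected return 8.0≥2.2 — dominates D6.
Others (D1, D4, D5, D7, D8) are each worse than D6 on at least one objective.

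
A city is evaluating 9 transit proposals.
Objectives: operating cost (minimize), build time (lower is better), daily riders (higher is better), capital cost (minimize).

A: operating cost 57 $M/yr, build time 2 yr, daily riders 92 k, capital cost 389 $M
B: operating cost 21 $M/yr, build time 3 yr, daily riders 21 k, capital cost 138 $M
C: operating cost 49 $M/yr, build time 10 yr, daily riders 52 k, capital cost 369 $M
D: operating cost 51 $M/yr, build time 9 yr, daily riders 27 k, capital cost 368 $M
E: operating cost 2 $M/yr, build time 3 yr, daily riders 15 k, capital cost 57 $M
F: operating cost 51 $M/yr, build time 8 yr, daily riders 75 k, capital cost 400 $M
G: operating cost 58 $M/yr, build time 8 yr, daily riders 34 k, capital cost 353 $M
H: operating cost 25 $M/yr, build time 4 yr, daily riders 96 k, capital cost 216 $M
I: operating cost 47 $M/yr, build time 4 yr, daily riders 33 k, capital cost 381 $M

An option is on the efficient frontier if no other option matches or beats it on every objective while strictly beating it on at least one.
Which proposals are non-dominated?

A: not dominated (best build time).
B: not dominated.
C: dominated by H (operating cost 25≤49, build time 4≤10, daily riders 96≥52, capital cost 216≤369).
D: dominated by H (operating cost 25≤51, build time 4≤9, daily riders 96≥27, capital cost 216≤368).
E: not dominated (best operating cost).
F: dominated by H (operating cost 25≤51, build time 4≤8, daily riders 96≥75, capital cost 216≤400).
G: dominated by H (operating cost 25≤58, build time 4≤8, daily riders 96≥34, capital cost 216≤353).
H: not dominated (best daily riders).
I: dominated by H (operating cost 25≤47, build time 4≤4, daily riders 96≥33, capital cost 216≤381).

A, B, E, H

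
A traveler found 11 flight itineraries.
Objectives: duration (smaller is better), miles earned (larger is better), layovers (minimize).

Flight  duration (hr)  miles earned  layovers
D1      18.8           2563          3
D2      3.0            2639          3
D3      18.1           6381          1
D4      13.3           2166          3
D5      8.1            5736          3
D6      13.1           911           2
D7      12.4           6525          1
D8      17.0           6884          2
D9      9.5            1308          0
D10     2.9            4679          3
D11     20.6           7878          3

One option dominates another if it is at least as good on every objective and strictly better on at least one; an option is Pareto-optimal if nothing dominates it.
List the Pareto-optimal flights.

D5, D7, D8, D9, D10, D11

D1: dominated by D2 (duration 3.0≤18.8, miles earned 2639≥2563, layovers 3≤3).
D2: dominated by D10 (duration 2.9≤3.0, miles earned 4679≥2639, layovers 3≤3).
D3: dominated by D7 (duration 12.4≤18.1, miles earned 6525≥6381, layovers 1≤1).
D4: dominated by D2 (duration 3.0≤13.3, miles earned 2639≥2166, layovers 3≤3).
D5: not dominated.
D6: dominated by D7 (duration 12.4≤13.1, miles earned 6525≥911, layovers 1≤2).
D7: not dominated.
D8: not dominated.
D9: not dominated (best layovers).
D10: not dominated (best duration).
D11: not dominated (best miles earned).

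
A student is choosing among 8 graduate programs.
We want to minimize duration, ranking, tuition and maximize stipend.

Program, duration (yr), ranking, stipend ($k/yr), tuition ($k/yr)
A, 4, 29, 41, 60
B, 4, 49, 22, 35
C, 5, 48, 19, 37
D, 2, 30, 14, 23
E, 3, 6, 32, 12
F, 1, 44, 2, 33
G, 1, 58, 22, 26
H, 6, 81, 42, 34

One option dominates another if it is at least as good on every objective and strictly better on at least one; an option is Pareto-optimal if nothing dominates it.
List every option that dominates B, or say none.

E

E: duration 3≤4, ranking 6≤49, stipend 32≥22, tuition 12≤35 — dominates B.
Others (A, C, D, F, G, H) are each worse than B on at least one objective.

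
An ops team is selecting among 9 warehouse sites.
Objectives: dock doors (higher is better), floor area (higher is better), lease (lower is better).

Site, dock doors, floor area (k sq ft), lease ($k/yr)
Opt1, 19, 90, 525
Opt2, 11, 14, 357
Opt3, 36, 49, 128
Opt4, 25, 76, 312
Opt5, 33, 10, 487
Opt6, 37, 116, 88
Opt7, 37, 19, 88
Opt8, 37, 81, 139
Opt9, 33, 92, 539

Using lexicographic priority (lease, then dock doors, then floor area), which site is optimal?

First minimize lease: best is 88, kept {Opt6, Opt7}.
Then maximize dock doors: best is 37, kept {Opt6, Opt7}.
Then maximize floor area: best is 116, kept {Opt6}.

Opt6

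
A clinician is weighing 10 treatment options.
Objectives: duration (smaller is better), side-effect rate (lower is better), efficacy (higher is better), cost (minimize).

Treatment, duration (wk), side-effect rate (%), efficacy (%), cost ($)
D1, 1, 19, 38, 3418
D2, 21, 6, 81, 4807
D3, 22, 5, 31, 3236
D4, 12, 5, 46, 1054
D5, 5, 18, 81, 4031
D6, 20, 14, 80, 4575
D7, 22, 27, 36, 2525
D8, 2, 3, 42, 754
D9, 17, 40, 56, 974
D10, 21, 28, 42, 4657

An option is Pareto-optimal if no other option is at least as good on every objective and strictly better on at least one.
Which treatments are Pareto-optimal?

D1: not dominated (best duration).
D2: not dominated.
D3: dominated by D4 (duration 12≤22, side-effect rate 5≤5, efficacy 46≥31, cost 1054≤3236).
D4: not dominated.
D5: not dominated.
D6: not dominated.
D7: dominated by D4 (duration 12≤22, side-effect rate 5≤27, efficacy 46≥36, cost 1054≤2525).
D8: not dominated (best side-effect rate).
D9: not dominated.
D10: dominated by D4 (duration 12≤21, side-effect rate 5≤28, efficacy 46≥42, cost 1054≤4657).

D1, D2, D4, D5, D6, D8, D9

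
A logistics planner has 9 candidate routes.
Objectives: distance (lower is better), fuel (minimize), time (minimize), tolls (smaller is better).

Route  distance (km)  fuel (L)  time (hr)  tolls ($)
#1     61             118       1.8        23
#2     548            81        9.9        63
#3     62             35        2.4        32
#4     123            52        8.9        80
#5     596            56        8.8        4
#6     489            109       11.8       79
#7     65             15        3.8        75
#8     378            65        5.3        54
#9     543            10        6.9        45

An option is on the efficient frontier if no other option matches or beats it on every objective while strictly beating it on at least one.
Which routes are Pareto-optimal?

#1, #3, #5, #7, #9

#1: not dominated (best distance).
#2: dominated by #3 (distance 62≤548, fuel 35≤81, time 2.4≤9.9, tolls 32≤63).
#3: not dominated.
#4: dominated by #3 (distance 62≤123, fuel 35≤52, time 2.4≤8.9, tolls 32≤80).
#5: not dominated (best tolls).
#6: dominated by #3 (distance 62≤489, fuel 35≤109, time 2.4≤11.8, tolls 32≤79).
#7: not dominated.
#8: dominated by #3 (distance 62≤378, fuel 35≤65, time 2.4≤5.3, tolls 32≤54).
#9: not dominated (best fuel).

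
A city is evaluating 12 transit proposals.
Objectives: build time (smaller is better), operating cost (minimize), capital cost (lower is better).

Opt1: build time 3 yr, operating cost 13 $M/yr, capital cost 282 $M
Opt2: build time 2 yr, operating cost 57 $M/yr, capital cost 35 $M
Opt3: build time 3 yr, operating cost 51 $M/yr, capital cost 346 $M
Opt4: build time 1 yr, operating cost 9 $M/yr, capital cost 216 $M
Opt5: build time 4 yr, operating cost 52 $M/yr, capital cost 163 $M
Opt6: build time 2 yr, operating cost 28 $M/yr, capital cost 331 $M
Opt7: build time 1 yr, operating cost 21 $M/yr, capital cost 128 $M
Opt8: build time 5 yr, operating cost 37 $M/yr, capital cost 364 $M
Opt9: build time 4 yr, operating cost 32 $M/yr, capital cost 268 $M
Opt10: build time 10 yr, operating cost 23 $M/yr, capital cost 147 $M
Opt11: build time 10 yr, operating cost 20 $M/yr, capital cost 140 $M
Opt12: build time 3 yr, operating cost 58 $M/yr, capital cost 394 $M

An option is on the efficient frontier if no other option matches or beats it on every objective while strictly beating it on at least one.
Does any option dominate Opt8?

Opt1 vs Opt8: build time 3≤5, operating cost 13≤37, capital cost 282≤364 — Opt1 is at least as good on every objective and strictly better on at least one, so Opt1 dominates Opt8.

Yes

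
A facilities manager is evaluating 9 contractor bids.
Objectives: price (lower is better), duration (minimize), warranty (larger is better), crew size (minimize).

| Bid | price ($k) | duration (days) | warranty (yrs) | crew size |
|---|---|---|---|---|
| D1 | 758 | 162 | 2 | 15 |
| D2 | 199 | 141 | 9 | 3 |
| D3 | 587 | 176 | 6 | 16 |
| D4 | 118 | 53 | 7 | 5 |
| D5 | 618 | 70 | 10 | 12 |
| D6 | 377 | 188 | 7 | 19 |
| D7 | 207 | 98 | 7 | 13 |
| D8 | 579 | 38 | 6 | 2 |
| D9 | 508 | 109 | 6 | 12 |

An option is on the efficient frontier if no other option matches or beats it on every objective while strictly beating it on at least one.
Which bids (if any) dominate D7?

D4

D4: price 118≤207, duration 53≤98, warranty 7≥7, crew size 5≤13 — dominates D7.
Others (D1, D2, D3, D5, D6, D8, D9) are each worse than D7 on at least one objective.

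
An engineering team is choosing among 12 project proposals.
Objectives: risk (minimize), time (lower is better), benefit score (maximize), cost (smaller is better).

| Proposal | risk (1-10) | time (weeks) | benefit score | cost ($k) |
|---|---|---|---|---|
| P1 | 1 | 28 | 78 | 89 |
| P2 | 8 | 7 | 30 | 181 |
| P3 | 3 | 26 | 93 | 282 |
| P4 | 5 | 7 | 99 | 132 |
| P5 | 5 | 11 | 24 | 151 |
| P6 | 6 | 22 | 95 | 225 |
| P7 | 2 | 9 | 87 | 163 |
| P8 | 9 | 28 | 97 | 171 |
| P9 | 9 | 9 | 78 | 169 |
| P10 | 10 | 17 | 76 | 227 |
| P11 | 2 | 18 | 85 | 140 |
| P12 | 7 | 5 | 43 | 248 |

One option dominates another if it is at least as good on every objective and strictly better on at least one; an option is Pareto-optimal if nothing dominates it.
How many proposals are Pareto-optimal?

P1: not dominated (best risk).
P2: dominated by P4 (risk 5≤8, time 7≤7, benefit score 99≥30, cost 132≤181).
P3: not dominated.
P4: not dominated (best benefit score).
P5: dominated by P4 (risk 5≤5, time 7≤11, benefit score 99≥24, cost 132≤151).
P6: dominated by P4 (risk 5≤6, time 7≤22, benefit score 99≥95, cost 132≤225).
P7: not dominated.
P8: dominated by P4 (risk 5≤9, time 7≤28, benefit score 99≥97, cost 132≤171).
P9: dominated by P4 (risk 5≤9, time 7≤9, benefit score 99≥78, cost 132≤169).
P10: dominated by P4 (risk 5≤10, time 7≤17, benefit score 99≥76, cost 132≤227).
P11: not dominated.
P12: not dominated (best time).
Pareto-optimal: P1, P3, P4, P7, P11, P12 → 6.

6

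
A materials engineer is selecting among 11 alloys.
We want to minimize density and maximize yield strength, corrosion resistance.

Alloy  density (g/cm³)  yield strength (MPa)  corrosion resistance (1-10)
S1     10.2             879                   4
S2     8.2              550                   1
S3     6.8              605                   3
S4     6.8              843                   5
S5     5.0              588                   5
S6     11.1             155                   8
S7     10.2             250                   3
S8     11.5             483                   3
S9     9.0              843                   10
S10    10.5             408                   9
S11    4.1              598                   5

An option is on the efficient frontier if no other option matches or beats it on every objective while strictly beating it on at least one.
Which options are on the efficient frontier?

S1: not dominated (best yield strength).
S2: dominated by S3 (density 6.8≤8.2, yield strength 605≥550, corrosion resistance 3≥1).
S3: dominated by S4 (density 6.8≤6.8, yield strength 843≥605, corrosion resistance 5≥3).
S4: not dominated.
S5: dominated by S11 (density 4.1≤5.0, yield strength 598≥588, corrosion resistance 5≥5).
S6: dominated by S9 (density 9.0≤11.1, yield strength 843≥155, corrosion resistance 10≥8).
S7: dominated by S1 (density 10.2≤10.2, yield strength 879≥250, corrosion resistance 4≥3).
S8: dominated by S1 (density 10.2≤11.5, yield strength 879≥483, corrosion resistance 4≥3).
S9: not dominated (best corrosion resistance).
S10: dominated by S9 (density 9.0≤10.5, yield strength 843≥408, corrosion resistance 10≥9).
S11: not dominated (best density).

S1, S4, S9, S11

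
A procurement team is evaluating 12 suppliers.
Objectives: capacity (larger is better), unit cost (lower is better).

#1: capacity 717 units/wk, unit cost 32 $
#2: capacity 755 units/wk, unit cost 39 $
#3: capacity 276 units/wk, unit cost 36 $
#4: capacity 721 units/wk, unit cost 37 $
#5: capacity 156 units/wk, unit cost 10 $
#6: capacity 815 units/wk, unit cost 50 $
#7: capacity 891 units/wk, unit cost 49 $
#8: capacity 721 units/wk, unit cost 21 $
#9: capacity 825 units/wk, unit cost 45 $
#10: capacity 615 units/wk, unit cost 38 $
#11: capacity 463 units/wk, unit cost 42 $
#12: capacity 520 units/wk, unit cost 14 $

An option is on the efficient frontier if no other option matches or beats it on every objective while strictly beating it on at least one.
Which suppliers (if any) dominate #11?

#1, #2, #4, #8, #10, #12

#1: capacity 717≥463, unit cost 32≤42 — dominates #11.
#2: capacity 755≥463, unit cost 39≤42 — dominates #11.
#4: capacity 721≥463, unit cost 37≤42 — dominates #11.
#8: capacity 721≥463, unit cost 21≤42 — dominates #11.
#10: capacity 615≥463, unit cost 38≤42 — dominates #11.
#12: capacity 520≥463, unit cost 14≤42 — dominates #11.
Others (#3, #5, #6, #7, #9) are each worse than #11 on at least one objective.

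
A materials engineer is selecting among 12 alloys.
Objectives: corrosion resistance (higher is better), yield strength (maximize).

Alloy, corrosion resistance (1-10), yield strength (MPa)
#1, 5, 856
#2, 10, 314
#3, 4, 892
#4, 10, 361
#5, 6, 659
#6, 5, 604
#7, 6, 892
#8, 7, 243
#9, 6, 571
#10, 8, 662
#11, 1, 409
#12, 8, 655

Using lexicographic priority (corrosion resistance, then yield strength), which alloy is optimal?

First maximize corrosion resistance: best is 10, kept {#2, #4}.
Then maximize yield strength: best is 361, kept {#4}.

#4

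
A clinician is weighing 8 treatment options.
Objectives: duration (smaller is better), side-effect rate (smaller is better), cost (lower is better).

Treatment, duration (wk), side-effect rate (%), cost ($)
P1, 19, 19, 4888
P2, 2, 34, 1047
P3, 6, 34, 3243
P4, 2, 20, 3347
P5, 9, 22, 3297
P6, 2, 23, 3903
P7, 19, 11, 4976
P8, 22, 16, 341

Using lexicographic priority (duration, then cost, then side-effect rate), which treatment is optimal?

First minimize duration: best is 2, kept {P2, P4, P6}.
Then minimize cost: best is 1047, kept {P2}.

P2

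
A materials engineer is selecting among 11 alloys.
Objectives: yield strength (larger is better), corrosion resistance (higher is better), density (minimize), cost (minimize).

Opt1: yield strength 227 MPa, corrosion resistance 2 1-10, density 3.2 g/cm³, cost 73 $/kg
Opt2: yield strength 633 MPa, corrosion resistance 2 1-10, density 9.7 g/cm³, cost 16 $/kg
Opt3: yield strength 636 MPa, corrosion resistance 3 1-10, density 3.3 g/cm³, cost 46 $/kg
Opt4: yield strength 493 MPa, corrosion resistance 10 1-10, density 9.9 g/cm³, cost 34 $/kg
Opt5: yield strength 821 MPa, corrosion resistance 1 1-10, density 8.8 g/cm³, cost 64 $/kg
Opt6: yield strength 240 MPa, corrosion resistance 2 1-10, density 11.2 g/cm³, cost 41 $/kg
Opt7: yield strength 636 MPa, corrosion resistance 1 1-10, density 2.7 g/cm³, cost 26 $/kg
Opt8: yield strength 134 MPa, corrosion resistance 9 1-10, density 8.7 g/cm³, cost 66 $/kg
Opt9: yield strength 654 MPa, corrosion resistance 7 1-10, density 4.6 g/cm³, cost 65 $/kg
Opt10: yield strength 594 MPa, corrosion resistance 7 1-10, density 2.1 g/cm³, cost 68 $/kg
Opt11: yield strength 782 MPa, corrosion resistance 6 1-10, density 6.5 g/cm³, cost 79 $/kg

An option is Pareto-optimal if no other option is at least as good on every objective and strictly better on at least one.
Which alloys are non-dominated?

Opt2, Opt3, Opt4, Opt5, Opt7, Opt8, Opt9, Opt10, Opt11

Opt1: dominated by Opt10 (yield strength 594≥227, corrosion resistance 7≥2, density 2.1≤3.2, cost 68≤73).
Opt2: not dominated (best cost).
Opt3: not dominated.
Opt4: not dominated (best corrosion resistance).
Opt5: not dominated (best yield strength).
Opt6: dominated by Opt2 (yield strength 633≥240, corrosion resistance 2≥2, density 9.7≤11.2, cost 16≤41).
Opt7: not dominated.
Opt8: not dominated.
Opt9: not dominated.
Opt10: not dominated (best density).
Opt11: not dominated.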